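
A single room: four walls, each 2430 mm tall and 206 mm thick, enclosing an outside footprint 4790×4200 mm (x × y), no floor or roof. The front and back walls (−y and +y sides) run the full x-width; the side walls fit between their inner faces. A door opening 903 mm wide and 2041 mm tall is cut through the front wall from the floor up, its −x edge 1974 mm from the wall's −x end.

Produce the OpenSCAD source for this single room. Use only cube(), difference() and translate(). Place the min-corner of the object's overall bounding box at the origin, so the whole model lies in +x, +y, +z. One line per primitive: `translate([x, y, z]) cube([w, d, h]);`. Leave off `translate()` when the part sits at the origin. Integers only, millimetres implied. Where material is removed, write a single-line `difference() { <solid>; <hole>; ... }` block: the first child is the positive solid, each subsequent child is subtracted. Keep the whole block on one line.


difference() { cube([4790, 206, 2430]); translate([1974, 0, 0]) cube([903, 206, 2041]); }
translate([0, 3994, 0]) cube([4790, 206, 2430]);
translate([0, 206, 0]) cube([206, 3788, 2430]);
translate([4584, 206, 0]) cube([206, 3788, 2430]);


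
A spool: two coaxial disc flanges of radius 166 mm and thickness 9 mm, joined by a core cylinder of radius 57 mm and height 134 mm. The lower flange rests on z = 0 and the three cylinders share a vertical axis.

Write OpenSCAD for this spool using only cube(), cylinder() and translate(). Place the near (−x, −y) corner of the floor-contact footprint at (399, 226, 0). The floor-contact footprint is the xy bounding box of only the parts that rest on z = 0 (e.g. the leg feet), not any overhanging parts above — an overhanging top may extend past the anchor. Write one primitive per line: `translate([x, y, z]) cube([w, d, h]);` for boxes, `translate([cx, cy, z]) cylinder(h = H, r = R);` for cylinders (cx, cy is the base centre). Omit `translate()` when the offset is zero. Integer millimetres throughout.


translate([565, 392, 0]) cylinder(h = 9, r = 166);
translate([565, 392, 9]) cylinder(h = 134, r = 57);
translate([565, 392, 143]) cylinder(h = 9, r = 166);


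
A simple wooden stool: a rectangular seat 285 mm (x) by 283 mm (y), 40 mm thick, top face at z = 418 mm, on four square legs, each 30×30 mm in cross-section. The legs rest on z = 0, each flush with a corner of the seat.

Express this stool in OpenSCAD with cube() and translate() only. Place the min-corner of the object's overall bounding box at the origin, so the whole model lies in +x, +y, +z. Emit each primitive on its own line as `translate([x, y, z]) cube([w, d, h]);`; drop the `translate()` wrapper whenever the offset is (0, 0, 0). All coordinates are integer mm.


// leg_h = 418 - 40 = 378
translate([0, 0, 378]) cube([285, 283, 40]);
cube([30, 30, 378]);
translate([255, 0, 0]) cube([30, 30, 378]);
translate([0, 253, 0]) cube([30, 30, 378]);
translate([255, 253, 0]) cube([30, 30, 378]);


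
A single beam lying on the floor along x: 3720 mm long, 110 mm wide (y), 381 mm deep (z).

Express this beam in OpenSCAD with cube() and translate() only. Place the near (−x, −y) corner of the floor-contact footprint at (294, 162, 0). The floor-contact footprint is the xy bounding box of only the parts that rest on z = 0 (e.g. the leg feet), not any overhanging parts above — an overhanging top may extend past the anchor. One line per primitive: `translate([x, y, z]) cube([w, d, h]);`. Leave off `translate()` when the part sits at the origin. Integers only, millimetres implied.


translate([294, 162, 0]) cube([3720, 110, 381]);


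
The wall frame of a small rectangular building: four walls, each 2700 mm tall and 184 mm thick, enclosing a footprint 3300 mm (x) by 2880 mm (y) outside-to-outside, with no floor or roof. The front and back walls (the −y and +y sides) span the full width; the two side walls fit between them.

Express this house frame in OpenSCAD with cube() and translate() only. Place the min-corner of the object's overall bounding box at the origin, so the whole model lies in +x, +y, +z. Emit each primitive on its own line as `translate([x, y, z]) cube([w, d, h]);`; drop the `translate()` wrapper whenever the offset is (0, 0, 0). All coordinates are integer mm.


cube([3300, 184, 2700]);
translate([0, 2696, 0]) cube([3300, 184, 2700]);
translate([0, 184, 0]) cube([184, 2512, 2700]);
translate([3116, 184, 0]) cube([184, 2512, 2700]);


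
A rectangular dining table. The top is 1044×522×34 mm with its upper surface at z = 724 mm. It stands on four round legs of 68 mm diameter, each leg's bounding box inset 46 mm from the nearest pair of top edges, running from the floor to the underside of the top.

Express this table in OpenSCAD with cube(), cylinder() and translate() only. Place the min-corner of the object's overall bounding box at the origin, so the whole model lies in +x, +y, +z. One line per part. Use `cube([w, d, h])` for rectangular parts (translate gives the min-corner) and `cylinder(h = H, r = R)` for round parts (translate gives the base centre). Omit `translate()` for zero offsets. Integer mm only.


translate([0, 0, 690]) cube([1044, 522, 34]);
translate([80, 80, 0]) cylinder(h = 690, r = 34);
translate([964, 80, 0]) cylinder(h = 690, r = 34);
translate([80, 442, 0]) cylinder(h = 690, r = 34);
translate([964, 442, 0]) cylinder(h = 690, r = 34);


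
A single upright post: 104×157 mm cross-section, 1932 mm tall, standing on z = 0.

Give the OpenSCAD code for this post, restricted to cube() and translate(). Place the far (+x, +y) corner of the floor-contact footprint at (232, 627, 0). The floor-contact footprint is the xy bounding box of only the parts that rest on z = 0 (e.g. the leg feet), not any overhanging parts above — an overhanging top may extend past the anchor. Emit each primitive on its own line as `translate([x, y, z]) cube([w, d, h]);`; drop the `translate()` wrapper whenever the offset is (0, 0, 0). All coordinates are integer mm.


translate([128, 470, 0]) cube([104, 157, 1932]);


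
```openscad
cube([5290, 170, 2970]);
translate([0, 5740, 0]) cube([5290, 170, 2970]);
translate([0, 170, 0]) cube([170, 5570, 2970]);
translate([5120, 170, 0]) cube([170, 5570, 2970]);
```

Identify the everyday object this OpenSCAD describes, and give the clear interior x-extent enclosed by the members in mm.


A house (or room) frame. The interior width is 4950 mm.

Four 2970 mm walls enclosing a rectangle with no floor or roof — a room or house frame. Outside width is 5290 mm and wall thickness is 170 mm, so the interior width is 5290 − 2 × 170 = 4950 mm.


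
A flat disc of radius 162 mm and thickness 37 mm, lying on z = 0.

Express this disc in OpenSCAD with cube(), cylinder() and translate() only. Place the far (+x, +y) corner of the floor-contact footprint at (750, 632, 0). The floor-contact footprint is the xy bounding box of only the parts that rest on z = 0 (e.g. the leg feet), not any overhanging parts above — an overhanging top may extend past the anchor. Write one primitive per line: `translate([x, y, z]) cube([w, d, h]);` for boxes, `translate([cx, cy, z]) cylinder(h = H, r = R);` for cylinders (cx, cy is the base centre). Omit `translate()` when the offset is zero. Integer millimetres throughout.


translate([588, 470, 0]) cylinder(h = 37, r = 162);


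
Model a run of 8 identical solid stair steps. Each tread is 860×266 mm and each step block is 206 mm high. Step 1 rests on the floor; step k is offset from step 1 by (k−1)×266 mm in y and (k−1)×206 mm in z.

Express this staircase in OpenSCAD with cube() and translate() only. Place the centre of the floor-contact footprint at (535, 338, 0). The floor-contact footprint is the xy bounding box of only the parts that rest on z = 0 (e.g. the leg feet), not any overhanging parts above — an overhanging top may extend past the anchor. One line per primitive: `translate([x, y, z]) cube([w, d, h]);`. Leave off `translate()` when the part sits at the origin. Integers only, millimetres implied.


translate([105, 205, 0]) cube([860, 266, 206]);
translate([105, 471, 206]) cube([860, 266, 206]);
translate([105, 737, 412]) cube([860, 266, 206]);
translate([105, 1003, 618]) cube([860, 266, 206]);
translate([105, 1269, 824]) cube([860, 266, 206]);
translate([105, 1535, 1030]) cube([860, 266, 206]);
translate([105, 1801, 1236]) cube([860, 266, 206]);
translate([105, 2067, 1442]) cube([860, 266, 206]);


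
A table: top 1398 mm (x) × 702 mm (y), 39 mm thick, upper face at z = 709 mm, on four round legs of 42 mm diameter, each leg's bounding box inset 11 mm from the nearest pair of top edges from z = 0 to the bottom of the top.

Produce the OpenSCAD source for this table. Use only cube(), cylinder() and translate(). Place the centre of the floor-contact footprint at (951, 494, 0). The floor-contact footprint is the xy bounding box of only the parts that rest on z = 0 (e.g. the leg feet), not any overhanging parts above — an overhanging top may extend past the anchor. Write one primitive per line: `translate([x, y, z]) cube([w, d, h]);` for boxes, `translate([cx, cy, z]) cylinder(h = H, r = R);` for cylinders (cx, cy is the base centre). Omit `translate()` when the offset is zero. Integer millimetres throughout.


translate([252, 143, 670]) cube([1398, 702, 39]);
translate([284, 175, 0]) cylinder(h = 670, r = 21);
translate([1618, 175, 0]) cylinder(h = 670, r = 21);
translate([284, 813, 0]) cylinder(h = 670, r = 21);
translate([1618, 813, 0]) cylinder(h = 670, r = 21);


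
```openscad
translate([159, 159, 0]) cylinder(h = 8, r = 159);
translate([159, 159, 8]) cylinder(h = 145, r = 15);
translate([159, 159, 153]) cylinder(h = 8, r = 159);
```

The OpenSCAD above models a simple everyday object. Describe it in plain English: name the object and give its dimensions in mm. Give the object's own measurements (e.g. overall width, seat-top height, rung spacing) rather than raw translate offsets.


A spool: two coaxial disc flanges of radius 159 mm and thickness 8 mm, joined by a core cylinder of radius 15 mm and height 145 mm. The lower flange rests on z = 0 and the three cylinders share a vertical axis.


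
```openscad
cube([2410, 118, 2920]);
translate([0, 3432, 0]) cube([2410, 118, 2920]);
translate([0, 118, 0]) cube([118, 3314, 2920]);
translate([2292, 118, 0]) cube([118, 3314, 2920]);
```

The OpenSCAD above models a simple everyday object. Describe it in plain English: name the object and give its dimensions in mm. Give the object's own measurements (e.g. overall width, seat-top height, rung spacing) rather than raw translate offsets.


The wall frame of a small rectangular building: four walls, each 2920 mm tall and 118 mm thick, enclosing a footprint 2410 mm (x) by 3550 mm (y) outside-to-outside, with no floor or roof. The front and back walls (the −y and +y sides) span the full width; the two side walls fit between them.


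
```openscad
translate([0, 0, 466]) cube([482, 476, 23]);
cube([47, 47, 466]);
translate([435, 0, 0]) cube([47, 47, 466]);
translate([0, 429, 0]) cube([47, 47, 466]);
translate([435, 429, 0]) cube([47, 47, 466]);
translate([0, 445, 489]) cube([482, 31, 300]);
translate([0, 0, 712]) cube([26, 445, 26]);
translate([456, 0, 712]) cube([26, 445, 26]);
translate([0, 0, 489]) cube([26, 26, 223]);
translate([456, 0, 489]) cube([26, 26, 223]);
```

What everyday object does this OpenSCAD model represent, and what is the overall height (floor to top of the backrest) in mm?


A chair. The overall height is 789 mm.

A slab on four corner posts with a tall panel at the back — a chair. The seat slab sits at z = 466 with thickness 23, and the 300 mm backrest starts at the seat top, so the overall height is 466 + 23 + 300 = 789 mm.


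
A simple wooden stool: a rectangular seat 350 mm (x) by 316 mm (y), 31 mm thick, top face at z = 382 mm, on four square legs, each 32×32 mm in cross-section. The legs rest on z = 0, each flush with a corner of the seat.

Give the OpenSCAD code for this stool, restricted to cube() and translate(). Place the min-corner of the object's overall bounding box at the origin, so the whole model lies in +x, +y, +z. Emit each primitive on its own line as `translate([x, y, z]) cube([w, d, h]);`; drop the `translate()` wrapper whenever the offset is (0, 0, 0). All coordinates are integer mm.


translate([0, 0, 351]) cube([350, 316, 31]);
cube([32, 32, 351]);
translate([318, 0, 0]) cube([32, 32, 351]);
translate([0, 284, 0]) cube([32, 32, 351]);
translate([318, 284, 0]) cube([32, 32, 351]);


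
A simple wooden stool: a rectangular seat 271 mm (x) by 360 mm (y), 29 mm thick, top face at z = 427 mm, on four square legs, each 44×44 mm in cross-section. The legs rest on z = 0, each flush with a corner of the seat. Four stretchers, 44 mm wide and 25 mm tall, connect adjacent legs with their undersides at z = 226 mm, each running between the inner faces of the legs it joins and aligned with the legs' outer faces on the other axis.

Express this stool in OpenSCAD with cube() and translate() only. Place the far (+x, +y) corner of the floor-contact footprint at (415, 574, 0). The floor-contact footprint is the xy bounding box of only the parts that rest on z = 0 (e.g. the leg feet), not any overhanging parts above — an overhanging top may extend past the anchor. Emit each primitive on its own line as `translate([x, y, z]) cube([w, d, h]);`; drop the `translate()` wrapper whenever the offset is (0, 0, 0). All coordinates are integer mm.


translate([144, 214, 398]) cube([271, 360, 29]);
translate([144, 214, 0]) cube([44, 44, 398]);
translate([371, 214, 0]) cube([44, 44, 398]);
translate([144, 530, 0]) cube([44, 44, 398]);
translate([371, 530, 0]) cube([44, 44, 398]);
translate([188, 214, 226]) cube([183, 44, 25]);
translate([188, 530, 226]) cube([183, 44, 25]);
translate([144, 258, 226]) cube([44, 272, 25]);
translate([371, 258, 226]) cube([44, 272, 25]);


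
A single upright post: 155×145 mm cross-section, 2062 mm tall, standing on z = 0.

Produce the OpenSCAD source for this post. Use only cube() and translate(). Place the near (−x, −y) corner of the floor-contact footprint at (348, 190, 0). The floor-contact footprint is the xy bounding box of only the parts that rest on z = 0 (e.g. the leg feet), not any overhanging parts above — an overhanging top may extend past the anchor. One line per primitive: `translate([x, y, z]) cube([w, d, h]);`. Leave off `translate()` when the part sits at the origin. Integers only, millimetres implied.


translate([348, 190, 0]) cube([155, 145, 2062]);


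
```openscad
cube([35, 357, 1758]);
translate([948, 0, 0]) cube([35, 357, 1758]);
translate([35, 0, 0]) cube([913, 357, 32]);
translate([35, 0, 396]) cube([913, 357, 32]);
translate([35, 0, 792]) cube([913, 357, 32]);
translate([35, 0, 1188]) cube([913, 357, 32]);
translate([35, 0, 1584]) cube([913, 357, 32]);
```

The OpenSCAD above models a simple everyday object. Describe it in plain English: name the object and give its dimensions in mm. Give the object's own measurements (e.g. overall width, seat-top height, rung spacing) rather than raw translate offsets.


An open bookshelf. Two side panels, each 35 mm thick, 357 mm deep and 1758 mm tall, stand 983 mm apart (outside-to-outside). Between them sit 5 shelves, each 32 mm thick and 357 mm deep, spanning the full gap between the sides. The bottom shelf rests on the floor (its underside at z = 0) and the clear gap between one shelf's top and the next shelf's underside is 364 mm.


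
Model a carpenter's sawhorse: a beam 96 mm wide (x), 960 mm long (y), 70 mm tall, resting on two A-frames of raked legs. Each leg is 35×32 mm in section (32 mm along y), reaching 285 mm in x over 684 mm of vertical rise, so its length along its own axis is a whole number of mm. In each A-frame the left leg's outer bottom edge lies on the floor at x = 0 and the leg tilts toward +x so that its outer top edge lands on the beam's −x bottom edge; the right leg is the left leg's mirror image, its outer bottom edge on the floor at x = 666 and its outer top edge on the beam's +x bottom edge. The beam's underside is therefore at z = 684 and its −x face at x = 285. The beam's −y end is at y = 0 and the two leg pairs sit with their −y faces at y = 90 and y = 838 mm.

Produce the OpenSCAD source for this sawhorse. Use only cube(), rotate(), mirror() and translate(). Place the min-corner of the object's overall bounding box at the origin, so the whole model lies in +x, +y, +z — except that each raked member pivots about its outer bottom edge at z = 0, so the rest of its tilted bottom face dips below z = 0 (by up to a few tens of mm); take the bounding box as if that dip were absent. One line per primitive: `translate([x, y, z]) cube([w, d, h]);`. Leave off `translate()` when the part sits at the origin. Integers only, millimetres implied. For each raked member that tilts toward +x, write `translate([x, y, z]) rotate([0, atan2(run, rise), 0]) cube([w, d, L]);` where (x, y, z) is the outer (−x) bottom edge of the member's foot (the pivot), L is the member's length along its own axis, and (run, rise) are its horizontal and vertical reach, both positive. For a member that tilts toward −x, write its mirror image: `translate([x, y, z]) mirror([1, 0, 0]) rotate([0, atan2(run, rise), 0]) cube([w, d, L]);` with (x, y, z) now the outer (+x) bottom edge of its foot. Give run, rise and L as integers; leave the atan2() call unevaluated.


translate([285, 0, 684]) cube([96, 960, 70]);
translate([0, 90, 0]) rotate([0, atan2(285, 684), 0]) cube([35, 32, 741]);
translate([666, 90, 0]) mirror([1, 0, 0]) rotate([0, atan2(285, 684), 0]) cube([35, 32, 741]);
translate([0, 838, 0]) rotate([0, atan2(285, 684), 0]) cube([35, 32, 741]);
translate([666, 838, 0]) mirror([1, 0, 0]) rotate([0, atan2(285, 684), 0]) cube([35, 32, 741]);


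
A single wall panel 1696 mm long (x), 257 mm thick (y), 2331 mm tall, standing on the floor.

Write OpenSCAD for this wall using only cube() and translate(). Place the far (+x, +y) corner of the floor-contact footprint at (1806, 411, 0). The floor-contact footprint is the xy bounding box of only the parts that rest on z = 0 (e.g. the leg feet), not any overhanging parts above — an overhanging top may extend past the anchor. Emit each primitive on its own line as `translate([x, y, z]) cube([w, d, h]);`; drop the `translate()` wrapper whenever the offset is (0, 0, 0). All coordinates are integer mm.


translate([110, 154, 0]) cube([1696, 257, 2331]);


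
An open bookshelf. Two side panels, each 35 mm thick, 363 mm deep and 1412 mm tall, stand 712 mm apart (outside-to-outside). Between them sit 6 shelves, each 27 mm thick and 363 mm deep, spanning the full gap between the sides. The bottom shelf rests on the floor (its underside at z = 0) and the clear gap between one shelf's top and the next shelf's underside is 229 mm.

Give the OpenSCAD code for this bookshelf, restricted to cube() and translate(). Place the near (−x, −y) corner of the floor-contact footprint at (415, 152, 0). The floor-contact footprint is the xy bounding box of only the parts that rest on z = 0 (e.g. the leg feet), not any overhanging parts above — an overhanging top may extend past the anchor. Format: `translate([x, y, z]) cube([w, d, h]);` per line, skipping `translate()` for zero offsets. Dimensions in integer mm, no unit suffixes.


translate([415, 152, 0]) cube([35, 363, 1412]);
translate([1092, 152, 0]) cube([35, 363, 1412]);
translate([450, 152, 0]) cube([642, 363, 27]);
translate([450, 152, 256]) cube([642, 363, 27]);
translate([450, 152, 512]) cube([642, 363, 27]);
translate([450, 152, 768]) cube([642, 363, 27]);
translate([450, 152, 1024]) cube([642, 363, 27]);
translate([450, 152, 1280]) cube([642, 363, 27]);


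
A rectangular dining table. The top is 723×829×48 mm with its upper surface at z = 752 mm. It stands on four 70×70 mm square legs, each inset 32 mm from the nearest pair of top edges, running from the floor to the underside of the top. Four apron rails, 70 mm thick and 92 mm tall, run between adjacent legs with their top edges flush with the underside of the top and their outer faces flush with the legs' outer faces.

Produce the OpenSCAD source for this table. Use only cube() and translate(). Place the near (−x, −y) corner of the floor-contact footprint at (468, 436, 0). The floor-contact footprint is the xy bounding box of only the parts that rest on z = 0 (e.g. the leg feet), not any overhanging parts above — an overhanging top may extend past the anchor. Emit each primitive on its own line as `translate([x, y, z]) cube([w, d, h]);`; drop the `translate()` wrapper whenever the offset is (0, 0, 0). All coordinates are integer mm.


translate([436, 404, 704]) cube([723, 829, 48]);
translate([468, 436, 0]) cube([70, 70, 704]);
translate([1057, 436, 0]) cube([70, 70, 704]);
translate([468, 1131, 0]) cube([70, 70, 704]);
translate([1057, 1131, 0]) cube([70, 70, 704]);
translate([538, 436, 612]) cube([519, 70, 92]);
translate([538, 1131, 612]) cube([519, 70, 92]);
translate([468, 506, 612]) cube([70, 625, 92]);
translate([1057, 506, 612]) cube([70, 625, 92]);


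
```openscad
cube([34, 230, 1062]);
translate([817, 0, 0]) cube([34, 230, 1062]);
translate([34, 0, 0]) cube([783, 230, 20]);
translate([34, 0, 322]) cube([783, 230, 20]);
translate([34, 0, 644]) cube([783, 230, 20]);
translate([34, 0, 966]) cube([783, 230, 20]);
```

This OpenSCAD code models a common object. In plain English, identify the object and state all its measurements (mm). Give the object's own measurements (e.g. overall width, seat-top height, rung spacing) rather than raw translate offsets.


An open bookshelf. Two side panels, each 34 mm thick, 230 mm deep and 1062 mm tall, stand 851 mm apart (outside-to-outside). Between them sit 4 shelves, each 20 mm thick and 230 mm deep, spanning the full gap between the sides. The bottom shelf rests on the floor (its underside at z = 0) and the clear gap between one shelf's top and the next shelf's underside is 302 mm.


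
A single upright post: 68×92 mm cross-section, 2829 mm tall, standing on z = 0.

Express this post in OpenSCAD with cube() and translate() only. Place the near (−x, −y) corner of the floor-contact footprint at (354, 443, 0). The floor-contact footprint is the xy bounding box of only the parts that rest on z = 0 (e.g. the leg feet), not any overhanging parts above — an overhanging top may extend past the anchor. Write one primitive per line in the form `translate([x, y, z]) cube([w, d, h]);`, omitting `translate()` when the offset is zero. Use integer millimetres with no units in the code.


translate([354, 443, 0]) cube([68, 92, 2829]);


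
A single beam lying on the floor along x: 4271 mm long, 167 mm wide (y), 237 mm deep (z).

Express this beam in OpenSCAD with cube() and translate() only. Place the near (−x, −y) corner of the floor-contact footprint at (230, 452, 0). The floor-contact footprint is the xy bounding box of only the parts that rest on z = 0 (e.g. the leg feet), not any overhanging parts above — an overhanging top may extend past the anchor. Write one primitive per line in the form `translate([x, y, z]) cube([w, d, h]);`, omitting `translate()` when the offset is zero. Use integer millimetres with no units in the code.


translate([230, 452, 0]) cube([4271, 167, 237]);


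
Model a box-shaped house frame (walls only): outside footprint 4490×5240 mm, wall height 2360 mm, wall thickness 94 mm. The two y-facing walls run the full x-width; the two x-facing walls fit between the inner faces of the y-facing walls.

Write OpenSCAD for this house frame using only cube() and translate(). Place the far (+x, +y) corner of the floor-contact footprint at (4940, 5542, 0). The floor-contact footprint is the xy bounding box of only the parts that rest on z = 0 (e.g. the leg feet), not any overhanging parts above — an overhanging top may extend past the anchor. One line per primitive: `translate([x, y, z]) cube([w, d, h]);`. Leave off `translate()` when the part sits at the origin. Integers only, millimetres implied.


translate([450, 302, 0]) cube([4490, 94, 2360]);
translate([450, 5448, 0]) cube([4490, 94, 2360]);
translate([450, 396, 0]) cube([94, 5052, 2360]);
translate([4846, 396, 0]) cube([94, 5052, 2360]);


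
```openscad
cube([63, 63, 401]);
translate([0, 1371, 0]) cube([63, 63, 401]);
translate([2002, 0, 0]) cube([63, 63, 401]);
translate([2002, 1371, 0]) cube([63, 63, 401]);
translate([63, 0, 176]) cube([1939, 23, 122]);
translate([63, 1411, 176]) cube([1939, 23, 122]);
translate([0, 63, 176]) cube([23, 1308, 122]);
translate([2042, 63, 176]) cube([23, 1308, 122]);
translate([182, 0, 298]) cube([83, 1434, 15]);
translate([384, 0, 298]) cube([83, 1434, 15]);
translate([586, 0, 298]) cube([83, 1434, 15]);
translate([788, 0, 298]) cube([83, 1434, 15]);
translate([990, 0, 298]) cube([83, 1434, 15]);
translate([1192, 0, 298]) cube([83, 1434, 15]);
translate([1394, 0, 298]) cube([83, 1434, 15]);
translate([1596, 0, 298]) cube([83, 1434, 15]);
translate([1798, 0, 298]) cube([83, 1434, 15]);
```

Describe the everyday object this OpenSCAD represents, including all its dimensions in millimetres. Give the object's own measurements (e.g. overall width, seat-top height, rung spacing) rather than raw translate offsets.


A bed frame 2065 mm long (x) by 1434 mm wide (y). Four 63×63 mm corner posts, 401 mm tall, at the corners of the footprint. Four rails of 23 mm thickness and 122 mm height run between adjacent posts with their undersides at z = 176 mm, their outer faces flush with the outside of the frame (the two x-running rails run between the posts' inner faces; the two y-running rails run between the posts' inner faces). 9 slats, each 83 mm wide (x) and 15 mm thick, lie across the top of the two x-running rails, running the full 1434 mm width of the frame in y; along x they sit between the end posts with a 119 mm gap after the −x posts and between neighbouring slats, leaving 121 mm before the +x posts.


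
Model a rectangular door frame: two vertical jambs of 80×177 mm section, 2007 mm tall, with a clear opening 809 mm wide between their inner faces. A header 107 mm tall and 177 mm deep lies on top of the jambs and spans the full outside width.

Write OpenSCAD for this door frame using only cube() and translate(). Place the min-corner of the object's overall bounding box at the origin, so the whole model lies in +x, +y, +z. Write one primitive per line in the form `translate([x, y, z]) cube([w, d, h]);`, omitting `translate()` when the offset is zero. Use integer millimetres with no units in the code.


cube([80, 177, 2007]);
translate([889, 0, 0]) cube([80, 177, 2007]);
translate([0, 0, 2007]) cube([969, 177, 107]);


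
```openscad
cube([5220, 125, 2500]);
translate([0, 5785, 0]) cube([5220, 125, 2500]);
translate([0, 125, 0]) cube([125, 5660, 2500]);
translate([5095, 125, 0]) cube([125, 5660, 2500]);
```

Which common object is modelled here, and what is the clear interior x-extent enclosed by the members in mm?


A house (or room) frame. The interior width is 4970 mm.

Four 2500 mm walls enclosing a rectangle with no floor or roof — a room or house frame. Outside width is 5220 mm and wall thickness is 125 mm, so the interior width is 5220 − 2 × 125 = 4970 mm.


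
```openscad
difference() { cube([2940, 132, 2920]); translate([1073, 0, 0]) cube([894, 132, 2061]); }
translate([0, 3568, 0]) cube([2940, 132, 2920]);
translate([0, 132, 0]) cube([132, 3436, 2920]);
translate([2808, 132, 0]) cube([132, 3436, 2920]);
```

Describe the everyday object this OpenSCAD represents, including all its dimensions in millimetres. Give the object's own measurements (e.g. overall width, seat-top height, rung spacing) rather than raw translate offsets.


A single room: four walls, each 2920 mm tall and 132 mm thick, enclosing an outside footprint 2940×3700 mm (x × y), no floor or roof. The front and back walls (−y and +y sides) run the full x-width; the side walls fit between their inner faces. A door opening 894 mm wide and 2061 mm tall is cut through the front wall from the floor up, its −x edge 1073 mm from the wall's −x end.


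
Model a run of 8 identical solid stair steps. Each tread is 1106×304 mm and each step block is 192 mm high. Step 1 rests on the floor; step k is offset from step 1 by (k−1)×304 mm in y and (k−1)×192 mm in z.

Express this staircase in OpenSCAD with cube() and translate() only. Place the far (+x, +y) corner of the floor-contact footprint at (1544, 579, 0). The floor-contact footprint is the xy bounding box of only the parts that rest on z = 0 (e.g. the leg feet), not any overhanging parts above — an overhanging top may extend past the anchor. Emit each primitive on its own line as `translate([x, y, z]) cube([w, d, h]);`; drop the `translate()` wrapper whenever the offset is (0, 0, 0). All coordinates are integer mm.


translate([438, 275, 0]) cube([1106, 304, 192]);
translate([438, 579, 192]) cube([1106, 304, 192]);
translate([438, 883, 384]) cube([1106, 304, 192]);
translate([438, 1187, 576]) cube([1106, 304, 192]);
translate([438, 1491, 768]) cube([1106, 304, 192]);
translate([438, 1795, 960]) cube([1106, 304, 192]);
translate([438, 2099, 1152]) cube([1106, 304, 192]);
translate([438, 2403, 1344]) cube([1106, 304, 192]);


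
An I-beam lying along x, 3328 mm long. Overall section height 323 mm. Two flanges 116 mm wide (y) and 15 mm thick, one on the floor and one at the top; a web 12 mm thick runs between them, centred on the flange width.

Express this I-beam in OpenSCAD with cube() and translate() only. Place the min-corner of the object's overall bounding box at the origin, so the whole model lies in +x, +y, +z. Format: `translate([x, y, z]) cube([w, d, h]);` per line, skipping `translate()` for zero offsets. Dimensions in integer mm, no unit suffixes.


cube([3328, 116, 15]);
translate([0, 52, 15]) cube([3328, 12, 293]);
translate([0, 0, 308]) cube([3328, 116, 15]);


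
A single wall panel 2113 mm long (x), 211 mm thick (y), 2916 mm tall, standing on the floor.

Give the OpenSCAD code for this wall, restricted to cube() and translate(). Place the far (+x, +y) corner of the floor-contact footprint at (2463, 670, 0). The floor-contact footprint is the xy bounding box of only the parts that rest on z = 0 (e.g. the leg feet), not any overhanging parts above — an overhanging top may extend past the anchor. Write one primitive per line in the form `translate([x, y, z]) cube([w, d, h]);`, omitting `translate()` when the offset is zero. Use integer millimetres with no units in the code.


translate([350, 459, 0]) cube([2113, 211, 2916]);


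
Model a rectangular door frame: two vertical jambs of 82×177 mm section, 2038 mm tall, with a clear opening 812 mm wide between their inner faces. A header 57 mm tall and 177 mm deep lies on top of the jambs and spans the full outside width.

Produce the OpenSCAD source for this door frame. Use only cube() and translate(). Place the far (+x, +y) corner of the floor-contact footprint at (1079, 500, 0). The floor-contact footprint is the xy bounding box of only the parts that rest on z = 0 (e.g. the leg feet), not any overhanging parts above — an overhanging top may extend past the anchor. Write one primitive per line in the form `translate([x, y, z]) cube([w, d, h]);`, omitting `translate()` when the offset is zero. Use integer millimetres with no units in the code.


translate([103, 323, 0]) cube([82, 177, 2038]);
translate([997, 323, 0]) cube([82, 177, 2038]);
translate([103, 323, 2038]) cube([976, 177, 57]);


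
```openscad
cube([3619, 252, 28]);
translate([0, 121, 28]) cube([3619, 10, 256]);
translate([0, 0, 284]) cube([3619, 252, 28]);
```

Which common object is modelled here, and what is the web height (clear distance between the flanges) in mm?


An I-beam. The web height is 256 mm.

Two wide flanges with a thin centred web — an I-beam. Overall 312 mm minus two 28 mm flanges gives a web of 312 − 2·28 = 256 mm.


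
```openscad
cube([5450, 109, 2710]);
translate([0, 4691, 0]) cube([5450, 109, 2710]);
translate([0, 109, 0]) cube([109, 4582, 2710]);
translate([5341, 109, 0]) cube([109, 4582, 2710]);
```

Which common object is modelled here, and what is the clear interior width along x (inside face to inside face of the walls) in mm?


A house (or room) frame. The interior width is 5232 mm.

Four 2710 mm walls enclosing a rectangle with no floor or roof — a room or house frame. Outside width is 5450 mm and wall thickness is 109 mm, so the interior width is 5450 − 2 × 109 = 5232 mm.


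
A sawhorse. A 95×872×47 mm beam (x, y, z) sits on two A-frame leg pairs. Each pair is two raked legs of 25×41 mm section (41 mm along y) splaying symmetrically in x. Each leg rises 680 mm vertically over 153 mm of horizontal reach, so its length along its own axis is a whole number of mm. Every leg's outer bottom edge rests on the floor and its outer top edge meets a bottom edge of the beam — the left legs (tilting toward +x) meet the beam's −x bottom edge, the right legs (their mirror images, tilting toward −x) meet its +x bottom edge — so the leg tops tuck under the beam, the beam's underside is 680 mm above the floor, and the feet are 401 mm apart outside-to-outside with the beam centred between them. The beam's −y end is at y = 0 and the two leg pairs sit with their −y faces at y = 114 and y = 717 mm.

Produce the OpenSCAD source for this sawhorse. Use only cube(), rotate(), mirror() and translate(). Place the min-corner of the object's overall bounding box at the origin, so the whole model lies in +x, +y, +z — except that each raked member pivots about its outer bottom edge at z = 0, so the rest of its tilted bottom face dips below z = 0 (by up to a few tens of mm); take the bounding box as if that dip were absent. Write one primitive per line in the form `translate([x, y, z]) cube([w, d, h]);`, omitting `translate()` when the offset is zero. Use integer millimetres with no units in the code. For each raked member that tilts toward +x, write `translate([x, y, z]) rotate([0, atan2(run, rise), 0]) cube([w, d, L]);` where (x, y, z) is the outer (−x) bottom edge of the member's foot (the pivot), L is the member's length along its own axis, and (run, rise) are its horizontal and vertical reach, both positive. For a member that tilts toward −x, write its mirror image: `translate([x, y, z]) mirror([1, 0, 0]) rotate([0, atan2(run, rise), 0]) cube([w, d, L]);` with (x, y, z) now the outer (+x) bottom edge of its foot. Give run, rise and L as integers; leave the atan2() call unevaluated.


// leg length = √(153² + 680²) = 697
// right-leg outer foot x = 2·153 + 95 = 401
// beam min-corner = (153, 0, 680)
translate([153, 0, 680]) cube([95, 872, 47]);
translate([0, 114, 0]) rotate([0, atan2(153, 680), 0]) cube([25, 41, 697]);
translate([401, 114, 0]) mirror([1, 0, 0]) rotate([0, atan2(153, 680), 0]) cube([25, 41, 697]);
translate([0, 717, 0]) rotate([0, atan2(153, 680), 0]) cube([25, 41, 697]);
translate([401, 717, 0]) mirror([1, 0, 0]) rotate([0, atan2(153, 680), 0]) cube([25, 41, 697]);


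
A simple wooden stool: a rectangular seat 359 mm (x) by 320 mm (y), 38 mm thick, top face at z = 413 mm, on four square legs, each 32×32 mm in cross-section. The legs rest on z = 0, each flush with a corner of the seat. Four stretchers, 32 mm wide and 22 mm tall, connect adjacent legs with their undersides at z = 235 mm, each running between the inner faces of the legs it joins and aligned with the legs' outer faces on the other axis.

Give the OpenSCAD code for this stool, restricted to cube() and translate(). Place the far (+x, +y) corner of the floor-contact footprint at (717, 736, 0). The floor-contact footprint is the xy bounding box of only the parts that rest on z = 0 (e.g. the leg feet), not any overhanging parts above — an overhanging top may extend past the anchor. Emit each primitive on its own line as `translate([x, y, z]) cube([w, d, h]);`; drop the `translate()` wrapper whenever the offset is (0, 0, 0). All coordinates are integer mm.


translate([358, 416, 375]) cube([359, 320, 38]);
translate([358, 416, 0]) cube([32, 32, 375]);
translate([685, 416, 0]) cube([32, 32, 375]);
translate([358, 704, 0]) cube([32, 32, 375]);
translate([685, 704, 0]) cube([32, 32, 375]);
translate([390, 416, 235]) cube([295, 32, 22]);
translate([390, 704, 235]) cube([295, 32, 22]);
translate([358, 448, 235]) cube([32, 256, 22]);
translate([685, 448, 235]) cube([32, 256, 22]);


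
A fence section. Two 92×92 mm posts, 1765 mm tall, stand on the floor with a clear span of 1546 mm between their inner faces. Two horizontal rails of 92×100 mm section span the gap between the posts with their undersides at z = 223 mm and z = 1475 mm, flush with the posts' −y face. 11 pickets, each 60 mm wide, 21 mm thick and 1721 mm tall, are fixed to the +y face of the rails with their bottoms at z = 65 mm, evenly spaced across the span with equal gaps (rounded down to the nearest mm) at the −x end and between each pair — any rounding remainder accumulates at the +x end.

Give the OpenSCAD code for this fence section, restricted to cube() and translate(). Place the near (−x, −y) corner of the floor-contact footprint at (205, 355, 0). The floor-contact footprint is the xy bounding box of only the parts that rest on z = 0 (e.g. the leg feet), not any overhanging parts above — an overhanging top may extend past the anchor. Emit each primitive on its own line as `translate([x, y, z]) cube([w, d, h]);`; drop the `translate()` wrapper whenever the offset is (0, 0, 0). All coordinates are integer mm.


translate([205, 355, 0]) cube([92, 92, 1765]);
translate([1843, 355, 0]) cube([92, 92, 1765]);
translate([297, 355, 223]) cube([1546, 92, 100]);
translate([297, 355, 1475]) cube([1546, 92, 100]);
translate([370, 447, 65]) cube([60, 21, 1721]);
translate([503, 447, 65]) cube([60, 21, 1721]);
translate([636, 447, 65]) cube([60, 21, 1721]);
translate([769, 447, 65]) cube([60, 21, 1721]);
translate([902, 447, 65]) cube([60, 21, 1721]);
translate([1035, 447, 65]) cube([60, 21, 1721]);
translate([1168, 447, 65]) cube([60, 21, 1721]);
translate([1301, 447, 65]) cube([60, 21, 1721]);
translate([1434, 447, 65]) cube([60, 21, 1721]);
translate([1567, 447, 65]) cube([60, 21, 1721]);
translate([1700, 447, 65]) cube([60, 21, 1721]);


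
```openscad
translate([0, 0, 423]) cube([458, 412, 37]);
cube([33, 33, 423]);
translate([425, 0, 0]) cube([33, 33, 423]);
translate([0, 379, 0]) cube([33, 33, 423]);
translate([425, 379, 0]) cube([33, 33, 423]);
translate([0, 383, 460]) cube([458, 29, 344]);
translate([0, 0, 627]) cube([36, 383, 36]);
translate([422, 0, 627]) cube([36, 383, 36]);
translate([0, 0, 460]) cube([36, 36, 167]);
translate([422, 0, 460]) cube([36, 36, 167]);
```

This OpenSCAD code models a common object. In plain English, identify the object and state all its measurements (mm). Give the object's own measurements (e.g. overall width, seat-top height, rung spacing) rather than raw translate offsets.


A chair. The seat is a 458×412×37 mm slab with its top at z = 460 mm, on four 33×33 mm corner legs (flush with the seat edges, standing on z = 0). A flat backrest 29 mm thick, 344 mm tall, spans the full seat width and rises from the seat top along its +y edge, rear face flush with the rear of the seat. Two armrests of 36×36 mm section run along each side from the seat's front edge to the front of the backrest, top faces 203 mm above the seat top and outer faces flush with the seat's x-edges; a 36×36 mm post under the front of each armrest stands on the seat at the front corner.


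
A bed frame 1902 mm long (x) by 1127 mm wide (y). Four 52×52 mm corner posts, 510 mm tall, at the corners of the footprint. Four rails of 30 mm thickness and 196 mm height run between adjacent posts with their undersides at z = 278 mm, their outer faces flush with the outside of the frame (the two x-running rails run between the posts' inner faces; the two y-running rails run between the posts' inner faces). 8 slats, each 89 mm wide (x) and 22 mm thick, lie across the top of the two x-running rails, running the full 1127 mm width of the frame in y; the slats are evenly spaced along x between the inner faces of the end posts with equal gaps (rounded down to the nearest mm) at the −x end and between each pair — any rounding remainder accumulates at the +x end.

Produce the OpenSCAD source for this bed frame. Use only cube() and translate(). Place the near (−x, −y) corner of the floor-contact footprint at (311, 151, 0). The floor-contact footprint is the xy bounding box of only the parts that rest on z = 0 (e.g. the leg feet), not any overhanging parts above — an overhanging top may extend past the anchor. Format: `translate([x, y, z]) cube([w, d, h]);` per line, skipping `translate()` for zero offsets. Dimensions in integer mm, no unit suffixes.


translate([311, 151, 0]) cube([52, 52, 510]);
translate([311, 1226, 0]) cube([52, 52, 510]);
translate([2161, 151, 0]) cube([52, 52, 510]);
translate([2161, 1226, 0]) cube([52, 52, 510]);
translate([363, 151, 278]) cube([1798, 30, 196]);
translate([363, 1248, 278]) cube([1798, 30, 196]);
translate([311, 203, 278]) cube([30, 1023, 196]);
translate([2183, 203, 278]) cube([30, 1023, 196]);
translate([483, 151, 474]) cube([89, 1127, 22]);
translate([692, 151, 474]) cube([89, 1127, 22]);
translate([901, 151, 474]) cube([89, 1127, 22]);
translate([1110, 151, 474]) cube([89, 1127, 22]);
translate([1319, 151, 474]) cube([89, 1127, 22]);
translate([1528, 151, 474]) cube([89, 1127, 22]);
translate([1737, 151, 474]) cube([89, 1127, 22]);
translate([1946, 151, 474]) cube([89, 1127, 22]);
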